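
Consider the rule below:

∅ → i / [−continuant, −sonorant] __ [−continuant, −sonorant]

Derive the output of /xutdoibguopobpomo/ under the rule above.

xutidoibiguopobipomo

/t/ and /d/ form a stop–stop cluster, so [i] is inserted between them.
/b/ and /g/ form a stop–stop cluster, so [i] is inserted between them.
/b/ and /p/ form a stop–stop cluster, so [i] is inserted between them.
Surface form: [xutidoibiguopobipomo].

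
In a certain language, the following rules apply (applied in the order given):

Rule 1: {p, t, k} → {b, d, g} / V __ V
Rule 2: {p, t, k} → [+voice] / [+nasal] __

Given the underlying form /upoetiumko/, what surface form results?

Rule 1 (intervocalic voicing): /p/ is a voiceless stop between vowels /u/ and /o/, so it voices to [b]. /t/ is a voiceless stop between vowels /e/ and /i/, so it voices to [d]. /upoetiumko/ → uboediumko.
Rule 2 (post-nasal voicing): /k/ is a voiceless stop immediately after the nasal /m/, so it voices to [g]. /uboediumko/ → uboediumgo.

uboediumgo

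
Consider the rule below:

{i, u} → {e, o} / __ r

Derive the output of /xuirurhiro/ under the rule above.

/i/ is a high vowel immediately before /r/, so it lowers to [e].
/u/ is a high vowel immediately before /r/, so it lowers to [o].
/i/ is a high vowel immediately before /r/, so it lowers to [e].
The other instance of /u/ does not occur in the required environment and remains unchanged.
Surface form: [xuerorhero].

xuerorhero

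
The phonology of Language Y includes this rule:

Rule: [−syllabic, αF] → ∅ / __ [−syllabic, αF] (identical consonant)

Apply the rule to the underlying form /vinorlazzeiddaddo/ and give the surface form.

/zz/ is a geminate; the first /z/ deletes.
/dd/ is a geminate; the first /d/ deletes.
/dd/ is a geminate; the first /d/ deletes.
Surface form: [vinorlazeidado].

vinorlazeidado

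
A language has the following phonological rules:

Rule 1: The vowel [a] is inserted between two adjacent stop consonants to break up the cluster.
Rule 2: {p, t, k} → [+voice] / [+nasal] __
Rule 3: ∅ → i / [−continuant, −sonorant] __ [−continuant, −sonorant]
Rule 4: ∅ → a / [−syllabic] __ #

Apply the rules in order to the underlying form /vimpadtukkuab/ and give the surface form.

vimbadatukakuaba

Rule 1 (stop-cluster a-epenthesis): /d/ and /t/ form a stop–stop cluster, so [a] is inserted between them. /k/ and /k/ form a stop–stop cluster, so [a] is inserted between them. /vimpadtukkuab/ → vimpadatukakuab.
Rule 2 (post-nasal voicing): /p/ is a voiceless stop immediately after the nasal /m/, so it voices to [b]. /vimpadatukakuab/ → vimbadatukakuab.
Rule 3 (stop-cluster i-epenthesis): no segment meets the environment; /vimbadatukakuab/ is unchanged.
Rule 4 (final a-epenthesis): the form ends in the consonant /b/, so [a] is inserted word-finally. /vimbadatukakuab/ → vimbadatukakuaba.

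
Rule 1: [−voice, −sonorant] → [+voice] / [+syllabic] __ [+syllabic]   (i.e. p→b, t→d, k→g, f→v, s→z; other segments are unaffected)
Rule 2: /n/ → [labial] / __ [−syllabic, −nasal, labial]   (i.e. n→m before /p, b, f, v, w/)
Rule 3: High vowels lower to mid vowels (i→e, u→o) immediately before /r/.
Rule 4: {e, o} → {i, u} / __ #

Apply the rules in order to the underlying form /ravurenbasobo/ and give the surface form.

Rule 1 (intervocalic voicing): /s/ is a voiceless obstruent between vowels /a/ and /o/, so it voices to [z]. /ravurenbasobo/ → ravurenbazobo.
Rule 2 (nasal place assimilation): /n/ precedes the labial consonant /b/, so it assimilates in place to [m]. /ravurenbazobo/ → ravurembazobo.
Rule 3 (pre-rhotic lowering): /u/ is a high vowel immediately before /r/, so it lowers to [o]. /ravurembazobo/ → ravorembazobo.
Rule 4 (final vowel raising): /o/ is a mid vowel in word-final position, so it raises to [u]. /ravorembazobo/ → ravorembazobu.

ravorembazobu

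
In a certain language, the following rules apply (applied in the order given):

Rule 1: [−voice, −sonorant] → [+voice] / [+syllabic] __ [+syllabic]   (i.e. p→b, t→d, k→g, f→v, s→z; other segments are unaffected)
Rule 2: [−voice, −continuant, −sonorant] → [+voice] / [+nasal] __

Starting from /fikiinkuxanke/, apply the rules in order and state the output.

figiinguxange

Rule 1 (intervocalic voicing): /k/ is a voiceless obstruent between vowels /i/ and /i/, so it voices to [g]. /fikiinkuxanke/ → figiinkuxanke.
Rule 2 (post-nasal voicing): /k/ is a voiceless stop immediately after the nasal /n/, so it voices to [g]. /k/ is a voiceless stop immediately after the nasal /n/, so it voices to [g]. /figiinkuxanke/ → figiinguxange.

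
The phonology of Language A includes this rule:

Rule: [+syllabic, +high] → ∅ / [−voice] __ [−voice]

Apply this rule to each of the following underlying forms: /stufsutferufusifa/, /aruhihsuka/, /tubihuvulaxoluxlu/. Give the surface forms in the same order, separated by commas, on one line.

stfstferufsfa, aruhhska, tubihuvulaxoluxlu

/stufsutferufusifa/: /u/ is a high vowel flanked by voiceless consonants /t/ and /f/, so it deletes. /u/ is a high vowel flanked by voiceless consonants /s/ and /t/, so it deletes. /u/ is a high vowel flanked by voiceless consonants /f/ and /s/, so it deletes. /i/ is a high vowel flanked by voiceless consonants /s/ and /f/, so it deletes. → [stfstferufsfa].
/aruhihsuka/: /i/ is a high vowel flanked by voiceless consonants /h/ and /h/, so it deletes. /u/ is a high vowel flanked by voiceless consonants /s/ and /k/, so it deletes. → [aruhhska].
/tubihuvulaxoluxlu/: the rule's environment is not met; surfaces unchanged as [tubihuvulaxoluxlu].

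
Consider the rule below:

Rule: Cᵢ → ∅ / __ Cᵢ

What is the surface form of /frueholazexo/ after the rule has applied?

No segment of /frueholazexo/ meets the structural description of the rule, so the form surfaces unchanged.

frueholazexo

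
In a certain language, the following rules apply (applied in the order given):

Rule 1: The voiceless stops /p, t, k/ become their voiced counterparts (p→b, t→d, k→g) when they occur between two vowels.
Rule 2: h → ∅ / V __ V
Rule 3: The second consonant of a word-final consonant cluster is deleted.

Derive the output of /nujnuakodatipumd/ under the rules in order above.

Rule 1 (intervocalic voicing): /k/ is a voiceless stop between vowels /a/ and /o/, so it voices to [g]. /t/ is a voiceless stop between vowels /a/ and /i/, so it voices to [d]. /p/ is a voiceless stop between vowels /i/ and /u/, so it voices to [b]. /nujnuakodatipumd/ → nujnuagodadibumd.
Rule 2 (intervocalic h-deletion): no segment meets the environment; /nujnuagodadibumd/ is unchanged.
Rule 3 (final cluster simplification): /d/ is the second consonant of a word-final cluster /md/, so it deletes. /nujnuagodadibumd/ → nujnuagodadibum.

nujnuagodadibum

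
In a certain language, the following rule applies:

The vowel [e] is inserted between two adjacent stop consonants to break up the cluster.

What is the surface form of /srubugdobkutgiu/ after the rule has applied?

/g/ and /d/ form a stop–stop cluster, so [e] is inserted between them.
/b/ and /k/ form a stop–stop cluster, so [e] is inserted between them.
/t/ and /g/ form a stop–stop cluster, so [e] is inserted between them.
Surface form: [srubugedobekutegiu].

srubugedobekutegiu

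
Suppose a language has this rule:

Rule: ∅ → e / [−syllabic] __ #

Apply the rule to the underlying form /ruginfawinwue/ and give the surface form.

No segment of /ruginfawinwue/ meets the structural description of the rule, so the form surfaces unchanged.

ruginfawinwue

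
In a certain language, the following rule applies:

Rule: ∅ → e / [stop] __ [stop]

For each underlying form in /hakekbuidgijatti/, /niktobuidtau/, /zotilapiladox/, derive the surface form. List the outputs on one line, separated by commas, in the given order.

/hakekbuidgijatti/: /k/ and /b/ form a stop–stop cluster, so [e] is inserted between them. /d/ and /g/ form a stop–stop cluster, so [e] is inserted between them. /t/ and /t/ form a stop–stop cluster, so [e] is inserted between them. → [hakekebuidegijateti].
/niktobuidtau/: /k/ and /t/ form a stop–stop cluster, so [e] is inserted between them. /d/ and /t/ form a stop–stop cluster, so [e] is inserted between them. → [niketobuidetau].
/zotilapiladox/: the rule's environment is not met; surfaces unchanged as [zotilapiladox].

hakekebuidegijateti, niketobuidetau, zotilapiladox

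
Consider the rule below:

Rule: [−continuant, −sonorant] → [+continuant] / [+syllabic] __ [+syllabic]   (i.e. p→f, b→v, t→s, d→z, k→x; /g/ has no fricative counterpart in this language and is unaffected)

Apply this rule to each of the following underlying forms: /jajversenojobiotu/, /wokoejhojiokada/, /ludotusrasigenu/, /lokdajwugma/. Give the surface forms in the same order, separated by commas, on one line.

jajversenojoviosu, woxoejhojioxaza, luzosusrasigenu, lokdajwugma

/jajversenojobiotu/: /b/ is a stop between vowels /o/ and /i/, so it spirantizes to the fricative [v]. /t/ is a stop between vowels /o/ and /u/, so it spirantizes to the fricative [s]. → [jajversenojoviosu].
/wokoejhojiokada/: /k/ is a stop between vowels /o/ and /o/, so it spirantizes to the fricative [x]. /k/ is a stop between vowels /o/ and /a/, so it spirantizes to the fricative [x]. /d/ is a stop between vowels /a/ and /a/, so it spirantizes to the fricative [z]. → [woxoejhojioxaza].
/ludotusrasigenu/: /d/ is a stop between vowels /u/ and /o/, so it spirantizes to the fricative [z]. /t/ is a stop between vowels /o/ and /u/, so it spirantizes to the fricative [s]. → [luzosusrasigenu].
/lokdajwugma/: the rule's environment is not met; surfaces unchanged as [lokdajwugma].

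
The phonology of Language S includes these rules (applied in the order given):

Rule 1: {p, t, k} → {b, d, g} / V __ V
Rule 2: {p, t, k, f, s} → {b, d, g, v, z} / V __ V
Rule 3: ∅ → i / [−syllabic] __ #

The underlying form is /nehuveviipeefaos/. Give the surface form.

nehuveviibeevaosi

Rule 1 (intervocalic voicing): /p/ is a voiceless stop between vowels /i/ and /e/, so it voices to [b]. /nehuveviipeefaos/ → nehuveviibeefaos.
Rule 2 (intervocalic voicing): /f/ is a voiceless obstruent between vowels /e/ and /a/, so it voices to [v]. /nehuveviibeefaos/ → nehuveviibeevaos.
Rule 3 (final i-epenthesis): the form ends in the consonant /s/, so [i] is inserted word-finally. /nehuveviibeevaos/ → nehuveviibeevaosi.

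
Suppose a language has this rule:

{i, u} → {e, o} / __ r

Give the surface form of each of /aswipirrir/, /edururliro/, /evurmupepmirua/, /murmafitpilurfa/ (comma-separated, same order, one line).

aswiperrer, edororlero, evormupepmerua, mormafitpilorfa

/aswipirrir/: /i/ is a high vowel immediately before /r/, so it lowers to [e]. /i/ is a high vowel immediately before /r/, so it lowers to [e]. → [aswiperrer].
/edururliro/: /u/ is a high vowel immediately before /r/, so it lowers to [o]. /u/ is a high vowel immediately before /r/, so it lowers to [o]. /i/ is a high vowel immediately before /r/, so it lowers to [e]. → [edororlero].
/evurmupepmirua/: /u/ is a high vowel immediately before /r/, so it lowers to [o]. /i/ is a high vowel immediately before /r/, so it lowers to [e]. → [evormupepmerua].
/murmafitpilurfa/: /u/ is a high vowel immediately before /r/, so it lowers to [o]. /u/ is a high vowel immediately before /r/, so it lowers to [o]. → [mormafitpilorfa].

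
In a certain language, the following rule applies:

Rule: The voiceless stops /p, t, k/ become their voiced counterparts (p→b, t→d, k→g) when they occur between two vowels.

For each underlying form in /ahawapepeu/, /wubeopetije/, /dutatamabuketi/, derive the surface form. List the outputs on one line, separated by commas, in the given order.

/ahawapepeu/: /p/ is a voiceless stop between vowels /a/ and /e/, so it voices to [b]. /p/ is a voiceless stop between vowels /e/ and /e/, so it voices to [b]. → [ahawabebeu].
/wubeopetije/: /p/ is a voiceless stop between vowels /o/ and /e/, so it voices to [b]. /t/ is a voiceless stop between vowels /e/ and /i/, so it voices to [d]. → [wubeobedije].
/dutatamabuketi/: /t/ is a voiceless stop between vowels /u/ and /a/, so it voices to [d]. /t/ is a voiceless stop between vowels /a/ and /a/, so it voices to [d]. /k/ is a voiceless stop between vowels /u/ and /e/, so it voices to [g]. /t/ is a voiceless stop between vowels /e/ and /i/, so it voices to [d]. → [dudadamabugedi].

ahawabebeu, wubeobedije, dudadamabugedi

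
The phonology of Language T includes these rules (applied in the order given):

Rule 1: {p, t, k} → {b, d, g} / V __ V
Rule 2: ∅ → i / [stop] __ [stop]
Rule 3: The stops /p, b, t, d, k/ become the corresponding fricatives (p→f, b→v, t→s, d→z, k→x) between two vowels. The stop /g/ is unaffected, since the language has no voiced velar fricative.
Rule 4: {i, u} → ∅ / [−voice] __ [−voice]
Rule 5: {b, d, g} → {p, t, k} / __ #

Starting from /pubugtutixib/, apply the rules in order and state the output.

Rule 1 (intervocalic voicing): /t/ is a voiceless stop between vowels /u/ and /i/, so it voices to [d]. /pubugtutixib/ → pubugtudixib.
Rule 2 (stop-cluster i-epenthesis): /g/ and /t/ form a stop–stop cluster, so [i] is inserted between them. /pubugtudixib/ → pubugitudixib.
Rule 3 (intervocalic spirantization): /b/ is a stop between vowels /u/ and /u/, so it spirantizes to the fricative [v]. /t/ is a stop between vowels /i/ and /u/, so it spirantizes to the fricative [s]. /d/ is a stop between vowels /u/ and /i/, so it spirantizes to the fricative [z]. /pubugitudixib/ → puvugisuzixib.
Rule 4 (high vowel syncope): no segment meets the environment; /puvugisuzixib/ is unchanged.
Rule 5 (final devoicing): /b/ is a voiced stop in word-final position, so it devoices to [p]. /puvugisuzixib/ → puvugisuzixip.

puvugisuzixip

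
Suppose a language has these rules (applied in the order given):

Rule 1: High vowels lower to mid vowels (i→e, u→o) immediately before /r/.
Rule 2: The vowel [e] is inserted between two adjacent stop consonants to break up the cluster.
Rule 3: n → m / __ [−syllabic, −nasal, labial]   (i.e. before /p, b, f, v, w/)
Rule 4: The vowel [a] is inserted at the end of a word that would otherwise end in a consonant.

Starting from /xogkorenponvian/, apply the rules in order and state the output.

Rule 1 (pre-rhotic lowering): no segment meets the environment; /xogkorenponvian/ is unchanged.
Rule 2 (stop-cluster e-epenthesis): /g/ and /k/ form a stop–stop cluster, so [e] is inserted between them. /xogkorenponvian/ → xogekorenponvian.
Rule 3 (nasal place assimilation): /n/ precedes the labial consonant /p/, so it assimilates in place to [m]. /n/ precedes the labial consonant /v/, so it assimilates in place to [m]. /xogekorenponvian/ → xogekorempomvian.
Rule 4 (final a-epenthesis): the form ends in the consonant /n/, so [a] is inserted word-finally. /xogekorempomvian/ → xogekorempomviana.

xogekorempomviana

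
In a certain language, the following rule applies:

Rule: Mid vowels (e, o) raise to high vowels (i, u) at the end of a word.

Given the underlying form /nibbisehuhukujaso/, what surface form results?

Scanning /nibbisehuhukujaso/: /e/ at position 7 is not in the conditioning environment; /o/ is a mid vowel in word-final position, so it raises to [u].
Result: [nibbisehuhukujasu].

nibbisehuhukujasu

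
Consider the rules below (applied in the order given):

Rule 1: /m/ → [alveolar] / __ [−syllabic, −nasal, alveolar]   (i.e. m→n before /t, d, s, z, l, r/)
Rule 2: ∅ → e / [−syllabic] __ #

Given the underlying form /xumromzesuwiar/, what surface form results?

xunronzesuwiare

Rule 1 (nasal place assimilation): /m/ precedes the alveolar consonant /r/, so it assimilates in place to [n]. /m/ precedes the alveolar consonant /z/, so it assimilates in place to [n]. /xumromzesuwiar/ → xunronzesuwiar.
Rule 2 (final e-epenthesis): the form ends in the consonant /r/, so [e] is inserted word-finally. /xunronzesuwiar/ → xunronzesuwiare.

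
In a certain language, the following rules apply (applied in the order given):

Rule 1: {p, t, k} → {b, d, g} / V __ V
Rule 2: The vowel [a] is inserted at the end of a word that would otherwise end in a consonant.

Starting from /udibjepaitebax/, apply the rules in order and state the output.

udibjebaidebaxa

Rule 1 (intervocalic voicing): /p/ is a voiceless stop between vowels /e/ and /a/, so it voices to [b]. /t/ is a voiceless stop between vowels /i/ and /e/, so it voices to [d]. /udibjepaitebax/ → udibjebaidebax.
Rule 2 (final a-epenthesis): the form ends in the consonant /x/, so [a] is inserted word-finally. /udibjebaidebax/ → udibjebaidebaxa.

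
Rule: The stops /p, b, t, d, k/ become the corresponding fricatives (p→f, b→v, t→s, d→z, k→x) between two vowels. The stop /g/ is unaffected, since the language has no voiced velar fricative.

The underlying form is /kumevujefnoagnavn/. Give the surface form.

No segment of /kumevujefnoagnavn/ meets the structural description of the rule, so the form surfaces unchanged.

kumevujefnoagnavn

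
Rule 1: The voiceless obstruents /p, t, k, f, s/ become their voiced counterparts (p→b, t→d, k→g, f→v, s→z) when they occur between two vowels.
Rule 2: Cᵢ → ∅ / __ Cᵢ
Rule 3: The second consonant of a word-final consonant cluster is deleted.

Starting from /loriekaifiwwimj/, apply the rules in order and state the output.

loriegaiviwim

Rule 1 (intervocalic voicing): /k/ is a voiceless obstruent between vowels /e/ and /a/, so it voices to [g]. /f/ is a voiceless obstruent between vowels /i/ and /i/, so it voices to [v]. /loriekaifiwwimj/ → loriegaiviwwimj.
Rule 2 (degemination): /ww/ is a geminate; the first /w/ deletes. /loriegaiviwwimj/ → loriegaiviwimj.
Rule 3 (final cluster simplification): /j/ is the second consonant of a word-final cluster /mj/, so it deletes. /loriegaiviwimj/ → loriegaiviwim.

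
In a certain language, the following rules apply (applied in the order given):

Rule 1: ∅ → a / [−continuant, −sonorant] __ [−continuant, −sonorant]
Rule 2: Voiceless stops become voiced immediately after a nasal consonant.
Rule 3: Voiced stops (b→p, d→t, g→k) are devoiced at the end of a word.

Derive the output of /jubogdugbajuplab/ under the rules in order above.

Rule 1 (stop-cluster a-epenthesis): /g/ and /d/ form a stop–stop cluster, so [a] is inserted between them. /g/ and /b/ form a stop–stop cluster, so [a] is inserted between them. /jubogdugbajuplab/ → jubogadugabajuplab.
Rule 2 (post-nasal voicing): no segment meets the environment; /jubogadugabajuplab/ is unchanged.
Rule 3 (final devoicing): /b/ is a voiced stop in word-final position, so it devoices to [p]. /jubogadugabajuplab/ → jubogadugabajuplap.

jubogadugabajuplap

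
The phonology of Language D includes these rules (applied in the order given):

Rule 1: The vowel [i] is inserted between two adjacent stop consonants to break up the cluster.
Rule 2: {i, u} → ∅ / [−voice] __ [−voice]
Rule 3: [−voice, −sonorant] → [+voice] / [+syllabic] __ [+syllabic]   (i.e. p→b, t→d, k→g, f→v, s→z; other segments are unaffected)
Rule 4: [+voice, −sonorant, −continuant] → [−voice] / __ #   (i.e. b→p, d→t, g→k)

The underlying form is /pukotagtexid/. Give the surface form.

Rule 1 (stop-cluster i-epenthesis): /g/ and /t/ form a stop–stop cluster, so [i] is inserted between them. /pukotagtexid/ → pukotagitexid.
Rule 2 (high vowel syncope): /u/ is a high vowel flanked by voiceless consonants /p/ and /k/, so it deletes. /pukotagitexid/ → pkotagitexid.
Rule 3 (intervocalic voicing): /t/ is a voiceless obstruent between vowels /o/ and /a/, so it voices to [d]. /t/ is a voiceless obstruent between vowels /i/ and /e/, so it voices to [d]. /pkotagitexid/ → pkodagidexid.
Rule 4 (final devoicing): /d/ is a voiced stop in word-final position, so it devoices to [t]. /pkodagidexid/ → pkodagidexit.

pkodagidexit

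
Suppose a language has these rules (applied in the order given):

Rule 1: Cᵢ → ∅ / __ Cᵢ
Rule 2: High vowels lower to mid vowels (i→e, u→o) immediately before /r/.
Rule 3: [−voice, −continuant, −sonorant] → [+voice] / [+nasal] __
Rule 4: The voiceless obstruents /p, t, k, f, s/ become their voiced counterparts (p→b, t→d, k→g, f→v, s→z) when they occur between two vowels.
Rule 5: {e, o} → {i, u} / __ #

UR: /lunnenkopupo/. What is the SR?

Rule 1 (degemination): /nn/ is a geminate; the first /n/ deletes. /lunnenkopupo/ → lunenkopupo.
Rule 2 (pre-rhotic lowering): no segment meets the environment; /lunenkopupo/ is unchanged.
Rule 3 (post-nasal voicing): /k/ is a voiceless stop immediately after the nasal /n/, so it voices to [g]. /lunenkopupo/ → lunengopupo.
Rule 4 (intervocalic voicing): /p/ is a voiceless obstruent between vowels /o/ and /u/, so it voices to [b]. /p/ is a voiceless obstruent between vowels /u/ and /o/, so it voices to [b]. /lunengopupo/ → lunengobubo.
Rule 5 (final vowel raising): /o/ is a mid vowel in word-final position, so it raises to [u]. /lunengobubo/ → lunengobubu.

lunengobubu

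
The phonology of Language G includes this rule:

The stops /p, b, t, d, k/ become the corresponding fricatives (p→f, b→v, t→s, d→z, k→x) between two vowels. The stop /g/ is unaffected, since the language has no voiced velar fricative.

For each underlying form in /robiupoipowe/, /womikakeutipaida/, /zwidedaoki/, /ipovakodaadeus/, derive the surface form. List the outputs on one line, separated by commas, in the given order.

roviufoifowe, womixaxeusifaiza, zwizezaoxi, ifovaxozaazeus

/robiupoipowe/: /b/ is a stop between vowels /o/ and /i/, so it spirantizes to the fricative [v]. /p/ is a stop between vowels /u/ and /o/, so it spirantizes to the fricative [f]. /p/ is a stop between vowels /i/ and /o/, so it spirantizes to the fricative [f]. → [roviufoifowe].
/womikakeutipaida/: /k/ is a stop between vowels /i/ and /a/, so it spirantizes to the fricative [x]. /k/ is a stop between vowels /a/ and /e/, so it spirantizes to the fricative [x]. /t/ is a stop between vowels /u/ and /i/, so it spirantizes to the fricative [s]. /p/ is a stop between vowels /i/ and /a/, so it spirantizes to the fricative [f]. /d/ is a stop between vowels /i/ and /a/, so it spirantizes to the fricative [z]. → [womixaxeusifaiza].
/zwidedaoki/: /d/ is a stop between vowels /i/ and /e/, so it spirantizes to the fricative [z]. /d/ is a stop between vowels /e/ and /a/, so it spirantizes to the fricative [z]. /k/ is a stop between vowels /o/ and /i/, so it spirantizes to the fricative [x]. → [zwizezaoxi].
/ipovakodaadeus/: /p/ is a stop between vowels /i/ and /o/, so it spirantizes to the fricative [f]. /k/ is a stop between vowels /a/ and /o/, so it spirantizes to the fricative [x]. /d/ is a stop between vowels /o/ and /a/, so it spirantizes to the fricative [z]. /d/ is a stop between vowels /a/ and /e/, so it spirantizes to the fricative [z]. → [ifovaxozaazeus].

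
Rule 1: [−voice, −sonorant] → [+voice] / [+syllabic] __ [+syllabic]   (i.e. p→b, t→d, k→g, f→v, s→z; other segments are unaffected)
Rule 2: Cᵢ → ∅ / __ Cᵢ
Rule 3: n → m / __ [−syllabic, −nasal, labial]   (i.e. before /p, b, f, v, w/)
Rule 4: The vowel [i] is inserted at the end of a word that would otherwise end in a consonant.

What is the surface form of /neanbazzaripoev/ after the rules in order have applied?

Rule 1 (intervocalic voicing): /p/ is a voiceless obstruent between vowels /i/ and /o/, so it voices to [b]. /neanbazzaripoev/ → neanbazzariboev.
Rule 2 (degemination): /zz/ is a geminate; the first /z/ deletes. /neanbazzariboev/ → neanbazariboev.
Rule 3 (nasal place assimilation): /n/ precedes the labial consonant /b/, so it assimilates in place to [m]. /neanbazariboev/ → neambazariboev.
Rule 4 (final i-epenthesis): the form ends in the consonant /v/, so [i] is inserted word-finally. /neambazariboev/ → neambazariboevi.

neambazariboevi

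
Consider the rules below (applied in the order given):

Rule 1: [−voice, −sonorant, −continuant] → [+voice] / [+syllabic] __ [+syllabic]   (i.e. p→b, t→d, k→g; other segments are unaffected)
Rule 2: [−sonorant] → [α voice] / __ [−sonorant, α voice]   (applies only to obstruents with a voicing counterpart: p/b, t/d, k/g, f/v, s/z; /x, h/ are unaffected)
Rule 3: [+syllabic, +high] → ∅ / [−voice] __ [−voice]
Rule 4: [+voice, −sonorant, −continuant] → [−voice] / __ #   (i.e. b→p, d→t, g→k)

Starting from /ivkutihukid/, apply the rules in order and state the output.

Rule 1 (intervocalic voicing): /t/ is a voiceless stop between vowels /u/ and /i/, so it voices to [d]. /k/ is a voiceless stop between vowels /u/ and /i/, so it voices to [g]. /ivkutihukid/ → ivkudihugid.
Rule 2 (regressive voicing assimilation): /v/ precedes the voiceless obstruent /k/, so it devoices to [f] by assimilation. /ivkudihugid/ → ifkudihugid.
Rule 3 (high vowel syncope): no segment meets the environment; /ifkudihugid/ is unchanged.
Rule 4 (final devoicing): /d/ is a voiced stop in word-final position, so it devoices to [t]. /ifkudihugid/ → ifkudihugit.

ifkudihugit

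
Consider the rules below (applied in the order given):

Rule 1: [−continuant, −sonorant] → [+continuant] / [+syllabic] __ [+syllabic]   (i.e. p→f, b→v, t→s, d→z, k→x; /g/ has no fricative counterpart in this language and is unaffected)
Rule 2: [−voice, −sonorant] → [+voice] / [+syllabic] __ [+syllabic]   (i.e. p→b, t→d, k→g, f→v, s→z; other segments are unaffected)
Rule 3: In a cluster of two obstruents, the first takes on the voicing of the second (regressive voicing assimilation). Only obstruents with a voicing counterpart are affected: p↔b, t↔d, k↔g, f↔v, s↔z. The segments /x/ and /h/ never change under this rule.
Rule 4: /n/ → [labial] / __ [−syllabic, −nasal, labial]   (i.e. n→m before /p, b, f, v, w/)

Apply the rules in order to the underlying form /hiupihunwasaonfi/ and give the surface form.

Rule 1 (intervocalic spirantization): /p/ is a stop between vowels /u/ and /i/, so it spirantizes to the fricative [f]. /hiupihunwasaonfi/ → hiufihunwasaonfi.
Rule 2 (intervocalic voicing): /f/ is a voiceless obstruent between vowels /u/ and /i/, so it voices to [v]. /s/ is a voiceless obstruent between vowels /a/ and /a/, so it voices to [z]. /hiufihunwasaonfi/ → hiuvihunwazaonfi.
Rule 3 (regressive voicing assimilation): no segment meets the environment; /hiuvihunwazaonfi/ is unchanged.
Rule 4 (nasal place assimilation): /n/ precedes the labial consonant /w/, so it assimilates in place to [m]. /n/ precedes the labial consonant /f/, so it assimilates in place to [m]. /hiuvihunwazaonfi/ → hiuvihumwazaomfi.

hiuvihumwazaomfi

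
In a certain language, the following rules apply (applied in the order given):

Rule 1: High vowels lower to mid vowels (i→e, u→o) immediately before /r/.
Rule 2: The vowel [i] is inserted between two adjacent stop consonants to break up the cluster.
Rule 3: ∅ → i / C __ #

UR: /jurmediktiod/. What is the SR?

jormedikitiodi

Rule 1 (pre-rhotic lowering): /u/ is a high vowel immediately before /r/, so it lowers to [o]. /jurmediktiod/ → jormediktiod.
Rule 2 (stop-cluster i-epenthesis): /k/ and /t/ form a stop–stop cluster, so [i] is inserted between them. /jormediktiod/ → jormedikitiod.
Rule 3 (final i-epenthesis): the form ends in the consonant /d/, so [i] is inserted word-finally. /jormedikitiod/ → jormedikitiodi.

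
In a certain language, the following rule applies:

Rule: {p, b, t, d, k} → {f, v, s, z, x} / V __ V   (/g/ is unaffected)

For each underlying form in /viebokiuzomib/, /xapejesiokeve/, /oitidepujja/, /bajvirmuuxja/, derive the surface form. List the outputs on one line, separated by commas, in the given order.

/viebokiuzomib/: /b/ is a stop between vowels /e/ and /o/, so it spirantizes to the fricative [v]. /k/ is a stop between vowels /o/ and /i/, so it spirantizes to the fricative [x]. → [vievoxiuzomib].
/xapejesiokeve/: /p/ is a stop between vowels /a/ and /e/, so it spirantizes to the fricative [f]. /k/ is a stop between vowels /o/ and /e/, so it spirantizes to the fricative [x]. → [xafejesioxeve].
/oitidepujja/: /t/ is a stop between vowels /i/ and /i/, so it spirantizes to the fricative [s]. /d/ is a stop between vowels /i/ and /e/, so it spirantizes to the fricative [z]. /p/ is a stop between vowels /e/ and /u/, so it spirantizes to the fricative [f]. → [oisizefujja].
/bajvirmuuxja/: the rule's environment is not met; surfaces unchanged as [bajvirmuuxja].

vievoxiuzomib, xafejesioxeve, oisizefujja, bajvirmuuxja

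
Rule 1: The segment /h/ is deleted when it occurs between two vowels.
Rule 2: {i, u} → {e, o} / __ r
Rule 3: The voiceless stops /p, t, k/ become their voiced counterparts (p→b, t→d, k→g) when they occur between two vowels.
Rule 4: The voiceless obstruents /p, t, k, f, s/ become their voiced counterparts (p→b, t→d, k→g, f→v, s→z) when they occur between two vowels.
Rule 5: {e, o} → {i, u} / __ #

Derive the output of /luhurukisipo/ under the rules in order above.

luorugizibu

Rule 1 (intervocalic h-deletion): /h/ occurs between vowels /u/ and /u/, so it deletes. /luhurukisipo/ → luurukisipo.
Rule 2 (pre-rhotic lowering): /u/ is a high vowel immediately before /r/, so it lowers to [o]. /luurukisipo/ → luorukisipo.
Rule 3 (intervocalic voicing): /k/ is a voiceless stop between vowels /u/ and /i/, so it voices to [g]. /p/ is a voiceless stop between vowels /i/ and /o/, so it voices to [b]. /luorukisipo/ → luorugisibo.
Rule 4 (intervocalic voicing): /s/ is a voiceless obstruent between vowels /i/ and /i/, so it voices to [z]. /luorugisibo/ → luorugizibo.
Rule 5 (final vowel raising): /o/ is a mid vowel in word-final position, so it raises to [u]. /luorugizibo/ → luorugizibu.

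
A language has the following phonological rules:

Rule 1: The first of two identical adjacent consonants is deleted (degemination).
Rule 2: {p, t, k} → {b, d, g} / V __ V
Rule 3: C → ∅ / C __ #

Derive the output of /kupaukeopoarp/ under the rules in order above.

Rule 1 (degemination): no segment meets the environment; /kupaukeopoarp/ is unchanged.
Rule 2 (intervocalic voicing): /p/ is a voiceless stop between vowels /u/ and /a/, so it voices to [b]. /k/ is a voiceless stop between vowels /u/ and /e/, so it voices to [g]. /p/ is a voiceless stop between vowels /o/ and /o/, so it voices to [b]. /kupaukeopoarp/ → kubaugeoboarp.
Rule 3 (final cluster simplification): /p/ is the second consonant of a word-final cluster /rp/, so it deletes. /kubaugeoboarp/ → kubaugeoboar.

kubaugeoboar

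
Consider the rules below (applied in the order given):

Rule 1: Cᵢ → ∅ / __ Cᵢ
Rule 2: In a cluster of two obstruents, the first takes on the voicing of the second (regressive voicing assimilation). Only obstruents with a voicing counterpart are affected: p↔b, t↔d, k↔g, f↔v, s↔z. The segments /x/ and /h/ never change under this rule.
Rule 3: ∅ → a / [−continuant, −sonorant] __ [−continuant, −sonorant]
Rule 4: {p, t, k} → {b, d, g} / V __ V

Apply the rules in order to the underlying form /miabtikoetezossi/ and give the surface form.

Rule 1 (degemination): /ss/ is a geminate; the first /s/ deletes. /miabtikoetezossi/ → miabtikoetezosi.
Rule 2 (regressive voicing assimilation): /b/ precedes the voiceless obstruent /t/, so it devoices to [p] by assimilation. /miabtikoetezosi/ → miaptikoetezosi.
Rule 3 (stop-cluster a-epenthesis): /p/ and /t/ form a stop–stop cluster, so [a] is inserted between them. /miaptikoetezosi/ → miapatikoetezosi.
Rule 4 (intervocalic voicing): /p/ is a voiceless stop between vowels /a/ and /a/, so it voices to [b]. /t/ is a voiceless stop between vowels /a/ and /i/, so it voices to [d]. /k/ is a voiceless stop between vowels /i/ and /o/, so it voices to [g]. /t/ is a voiceless stop between vowels /e/ and /e/, so it voices to [d]. /miapatikoetezosi/ → miabadigoedezosi.

miabadigoedezosi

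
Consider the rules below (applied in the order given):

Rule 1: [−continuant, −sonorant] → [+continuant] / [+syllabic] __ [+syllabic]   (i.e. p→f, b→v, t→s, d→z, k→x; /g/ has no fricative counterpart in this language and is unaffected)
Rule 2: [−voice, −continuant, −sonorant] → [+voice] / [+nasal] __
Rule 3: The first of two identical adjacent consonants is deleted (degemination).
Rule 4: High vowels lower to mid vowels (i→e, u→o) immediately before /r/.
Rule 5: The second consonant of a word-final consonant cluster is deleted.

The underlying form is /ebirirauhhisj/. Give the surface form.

Rule 1 (intervocalic spirantization): /b/ is a stop between vowels /e/ and /i/, so it spirantizes to the fricative [v]. /ebirirauhhisj/ → evirirauhhisj.
Rule 2 (post-nasal voicing): no segment meets the environment; /evirirauhhisj/ is unchanged.
Rule 3 (degemination): /hh/ is a geminate; the first /h/ deletes. /evirirauhhisj/ → evirirauhisj.
Rule 4 (pre-rhotic lowering): /i/ is a high vowel immediately before /r/, so it lowers to [e]. /i/ is a high vowel immediately before /r/, so it lowers to [e]. /evirirauhisj/ → evererauhisj.
Rule 5 (final cluster simplification): /j/ is the second consonant of a word-final cluster /sj/, so it deletes. /evererauhisj/ → evererauhis.

evererauhis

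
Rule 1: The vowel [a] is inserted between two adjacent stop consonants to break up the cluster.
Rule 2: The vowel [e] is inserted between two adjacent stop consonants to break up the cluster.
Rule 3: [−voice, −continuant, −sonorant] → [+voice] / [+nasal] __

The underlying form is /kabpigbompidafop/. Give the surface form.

kabapigabombidafop

Rule 1 (stop-cluster a-epenthesis): /b/ and /p/ form a stop–stop cluster, so [a] is inserted between them. /g/ and /b/ form a stop–stop cluster, so [a] is inserted between them. /kabpigbompidafop/ → kabapigabompidafop.
Rule 2 (stop-cluster e-epenthesis): no segment meets the environment; /kabapigabompidafop/ is unchanged.
Rule 3 (post-nasal voicing): /p/ is a voiceless stop immediately after the nasal /m/, so it voices to [b]. /kabapigabompidafop/ → kabapigabombidafop.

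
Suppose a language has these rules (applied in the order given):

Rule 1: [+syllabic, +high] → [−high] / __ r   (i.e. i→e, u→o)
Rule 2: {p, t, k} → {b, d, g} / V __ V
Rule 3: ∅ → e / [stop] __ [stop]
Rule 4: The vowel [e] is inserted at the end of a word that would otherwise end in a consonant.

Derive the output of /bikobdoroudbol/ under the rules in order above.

Rule 1 (pre-rhotic lowering): no segment meets the environment; /bikobdoroudbol/ is unchanged.
Rule 2 (intervocalic voicing): /k/ is a voiceless stop between vowels /i/ and /o/, so it voices to [g]. /bikobdoroudbol/ → bigobdoroudbol.
Rule 3 (stop-cluster e-epenthesis): /b/ and /d/ form a stop–stop cluster, so [e] is inserted between them. /d/ and /b/ form a stop–stop cluster, so [e] is inserted between them. /bigobdoroudbol/ → bigobedoroudebol.
Rule 4 (final e-epenthesis): the form ends in the consonant /l/, so [e] is inserted word-finally. /bigobedoroudebol/ → bigobedoroudebole.

bigobedoroudebole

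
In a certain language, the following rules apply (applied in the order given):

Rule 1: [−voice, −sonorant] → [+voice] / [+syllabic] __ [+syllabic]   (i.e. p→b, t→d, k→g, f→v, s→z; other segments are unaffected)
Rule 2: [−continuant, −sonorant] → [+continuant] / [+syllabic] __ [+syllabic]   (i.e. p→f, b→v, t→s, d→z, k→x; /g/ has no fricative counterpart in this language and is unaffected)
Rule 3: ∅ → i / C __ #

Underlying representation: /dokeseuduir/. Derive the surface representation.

Rule 1 (intervocalic voicing): /k/ is a voiceless obstruent between vowels /o/ and /e/, so it voices to [g]. /s/ is a voiceless obstruent between vowels /e/ and /e/, so it voices to [z]. /dokeseuduir/ → dogezeuduir.
Rule 2 (intervocalic spirantization): /d/ is a stop between vowels /u/ and /u/, so it spirantizes to the fricative [z]. /dogezeuduir/ → dogezeuzuir.
Rule 3 (final i-epenthesis): the form ends in the consonant /r/, so [i] is inserted word-finally. /dogezeuzuir/ → dogezeuzuiri.

dogezeuzuiri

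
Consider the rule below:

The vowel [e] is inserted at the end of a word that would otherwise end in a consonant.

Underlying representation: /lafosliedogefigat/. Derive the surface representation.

lafosliedogefigate

the form ends in the consonant /t/, so [e] is inserted word-finally.
Surface form: [lafosliedogefigate].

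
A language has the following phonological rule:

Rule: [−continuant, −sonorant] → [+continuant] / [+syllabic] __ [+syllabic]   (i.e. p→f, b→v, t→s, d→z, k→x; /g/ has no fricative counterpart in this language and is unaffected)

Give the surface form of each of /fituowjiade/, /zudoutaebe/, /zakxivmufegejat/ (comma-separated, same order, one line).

fisuowjiaze, zuzousaeve, zakxivmufegejat

/fituowjiade/: /t/ is a stop between vowels /i/ and /u/, so it spirantizes to the fricative [s]. /d/ is a stop between vowels /a/ and /e/, so it spirantizes to the fricative [z]. → [fisuowjiaze].
/zudoutaebe/: /d/ is a stop between vowels /u/ and /o/, so it spirantizes to the fricative [z]. /t/ is a stop between vowels /u/ and /a/, so it spirantizes to the fricative [s]. /b/ is a stop between vowels /e/ and /e/, so it spirantizes to the fricative [v]. → [zuzousaeve].
/zakxivmufegejat/: the rule's environment is not met; surfaces unchanged as [zakxivmufegejat].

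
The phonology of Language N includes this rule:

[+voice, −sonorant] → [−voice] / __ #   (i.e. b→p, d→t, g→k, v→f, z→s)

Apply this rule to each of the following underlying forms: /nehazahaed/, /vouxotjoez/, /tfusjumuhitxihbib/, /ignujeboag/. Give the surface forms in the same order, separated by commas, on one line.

/nehazahaed/: /d/ is a voiced obstruent in word-final position, so it devoices to [t]. → [nehazahaet].
/vouxotjoez/: /z/ is a voiced obstruent in word-final position, so it devoices to [s]. → [vouxotjoes].
/tfusjumuhitxihbib/: /b/ is a voiced obstruent in word-final position, so it devoices to [p]. → [tfusjumuhitxihbip].
/ignujeboag/: /g/ is a voiced obstruent in word-final position, so it devoices to [k]. → [ignujeboak].

nehazahaet, vouxotjoes, tfusjumuhitxihbip, ignujeboak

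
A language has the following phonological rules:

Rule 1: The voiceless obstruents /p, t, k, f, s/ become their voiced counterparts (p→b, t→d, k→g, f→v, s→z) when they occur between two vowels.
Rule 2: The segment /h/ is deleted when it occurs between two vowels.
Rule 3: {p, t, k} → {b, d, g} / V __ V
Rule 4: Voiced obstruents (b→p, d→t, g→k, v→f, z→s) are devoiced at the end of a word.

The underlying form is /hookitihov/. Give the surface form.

Rule 1 (intervocalic voicing): /k/ is a voiceless obstruent between vowels /o/ and /i/, so it voices to [g]. /t/ is a voiceless obstruent between vowels /i/ and /i/, so it voices to [d]. /hookitihov/ → hoogidihov.
Rule 2 (intervocalic h-deletion): /h/ occurs between vowels /i/ and /o/, so it deletes. /hoogidihov/ → hoogidiov.
Rule 3 (intervocalic voicing): no segment meets the environment; /hoogidiov/ is unchanged.
Rule 4 (final devoicing): /v/ is a voiced obstruent in word-final position, so it devoices to [f]. /hoogidiov/ → hoogidiof.

hoogidiof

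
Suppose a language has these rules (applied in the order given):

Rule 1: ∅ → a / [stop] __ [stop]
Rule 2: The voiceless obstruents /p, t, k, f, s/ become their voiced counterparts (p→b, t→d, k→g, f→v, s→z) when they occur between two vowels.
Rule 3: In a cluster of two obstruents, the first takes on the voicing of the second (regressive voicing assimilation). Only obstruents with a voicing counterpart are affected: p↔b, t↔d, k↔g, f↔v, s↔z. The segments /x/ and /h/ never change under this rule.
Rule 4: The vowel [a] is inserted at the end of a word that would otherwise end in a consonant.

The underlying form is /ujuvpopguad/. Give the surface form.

ujufpobaguada

Rule 1 (stop-cluster a-epenthesis): /p/ and /g/ form a stop–stop cluster, so [a] is inserted between them. /ujuvpopguad/ → ujuvpopaguad.
Rule 2 (intervocalic voicing): /p/ is a voiceless obstruent between vowels /o/ and /a/, so it voices to [b]. /ujuvpopaguad/ → ujuvpobaguad.
Rule 3 (regressive voicing assimilation): /v/ precedes the voiceless obstruent /p/, so it devoices to [f] by assimilation. /ujuvpobaguad/ → ujufpobaguad.
Rule 4 (final a-epenthesis): the form ends in the consonant /d/, so [a] is inserted word-finally. /ujufpobaguad/ → ujufpobaguada.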